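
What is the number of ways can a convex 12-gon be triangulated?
16,796

Solution: Using the Catalan number formula: C_n = C(2n, n) / (n+1)
C_10 = C(20, 10) / (10+1)
     = 184756 / 11
     = 16,796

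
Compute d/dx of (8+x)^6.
6(8+x)^5
Using the power rule: d/dx (8+x)^6 = 6(8+x)^{5}.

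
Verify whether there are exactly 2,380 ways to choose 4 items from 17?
True

Working:
C(17,4) = 2,380.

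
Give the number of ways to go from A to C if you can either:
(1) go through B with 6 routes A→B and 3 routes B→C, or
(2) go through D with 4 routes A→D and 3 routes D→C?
30
Route via B: 6×3=18. Route via D: 4×3=12. Total: 30.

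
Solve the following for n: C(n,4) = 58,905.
36
C(n,4) = n(n−1)(n−2)(n−3)/4! is increasing in n, and n(n−1)(n−2)(n−3) = 4!·58,905 = 1,413,720 ≈ (n−1.5)^4 gives n ≈ 36.0. Check: C(34,4) = 46,376, C(35,4) = 52,360, C(36,4) = 58,905 ✓. So n = 36.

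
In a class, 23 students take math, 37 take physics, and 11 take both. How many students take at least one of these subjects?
49

Working:
|A∪B| = |A|+|B|-|A∩B| = 23+37-11 = 49.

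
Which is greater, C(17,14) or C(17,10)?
C(17,10)

C(17,14)=680, C(17,10)=19,448.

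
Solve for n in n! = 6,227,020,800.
n! is strictly increasing. 11! = 39,916,800, 12! = 479,001,600, 13! = 6,227,020,800 ✓. So n = 13.

Answer: 13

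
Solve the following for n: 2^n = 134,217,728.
27

Solution: 134,217,728 = 1,024 × 1,024 × 128 = 2^10 × 2^10 × 2^7 = 2^27, so n = 27.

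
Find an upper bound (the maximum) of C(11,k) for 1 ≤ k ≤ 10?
C(11,k) is maximised at the centre of the row: C(11,5) = 462.
Final answer: 462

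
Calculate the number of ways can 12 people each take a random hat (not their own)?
176,214,841

Reasoning: Using D(n) = (n-1)[D(n-1) + D(n-2)]:
D(12) = (12-1) × [D(11) + D(10)]
      = 11 × [14684570 + 1334961]
      = 11 × 16019531
      = 176,214,841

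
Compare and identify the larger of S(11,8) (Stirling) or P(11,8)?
P(11,8)

Solution: S(11,8) = 8·S(10,8) + S(10,7) = 8·750 + 5,880 = 11,880; P(11,8) = 6,652,800.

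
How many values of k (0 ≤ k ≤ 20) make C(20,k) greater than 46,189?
7
Row 20 is unimodal and symmetric about k=20/2. C(20,6)=38,760 ≤ 46,189; C(20,7)=77,520 > 46,189; by symmetry C(20,k) > 46,189 for k = 7..13. That's 13 - 7 + 1 = 7 values.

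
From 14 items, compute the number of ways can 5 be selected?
2,002
C(14,5) = 14! / (5! × (14-5)!)
         = 14! / (5! × 9!)
         = 2,002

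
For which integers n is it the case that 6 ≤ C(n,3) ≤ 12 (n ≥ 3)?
C(4,3)=4; C(5,3)=10; C(6,3)=20. So valid n = 5.
Final answer: 5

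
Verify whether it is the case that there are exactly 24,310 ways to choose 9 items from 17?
True
C(17,9) = 24,310.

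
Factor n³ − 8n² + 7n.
n³ − 8n² + 7n = n(n² − 8n + 7) = n(n − 1)(n − 7).
Final answer: n(n − 1)(n − 7)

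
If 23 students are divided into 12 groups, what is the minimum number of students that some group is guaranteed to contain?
2

Working:
Pigeonhole: ⌈23/12⌉ = 2.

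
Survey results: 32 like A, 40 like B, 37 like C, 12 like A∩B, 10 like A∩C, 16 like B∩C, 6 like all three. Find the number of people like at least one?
|A∪B∪C| = 32+40+37-12-10-16+6 = 77.
Final answer: 77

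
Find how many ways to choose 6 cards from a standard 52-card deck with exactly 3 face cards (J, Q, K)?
12 face cards and 40 non-face cards: C(12,3) × C(40,3) = 220 × 9,880 = 2,173,600.

Answer: 2,173,600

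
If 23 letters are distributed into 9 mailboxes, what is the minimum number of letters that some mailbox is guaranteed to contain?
3

Reasoning: Pigeonhole: ⌈23/9⌉ = 3.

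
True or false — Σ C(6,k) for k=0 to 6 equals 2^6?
True

Reasoning: Binomial theorem: Σ C(6,k) = (1+1)^6 = 2^6 = 64; RHS 2^6 = 64.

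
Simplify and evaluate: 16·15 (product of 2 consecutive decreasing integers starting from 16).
240

This is P(16,2) = 16!/(14)! = 240.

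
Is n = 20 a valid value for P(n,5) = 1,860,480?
P(20,5) = 20·19·18·17·16 = 1,860,480, which equals 1,860,480.
Final answer: Yes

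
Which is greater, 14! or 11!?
14!

Solution: 14!=87,178,291,200, 11!=39,916,800. 14! > 11!.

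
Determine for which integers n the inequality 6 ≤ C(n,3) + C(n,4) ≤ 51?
5, 6

Solution: C(4,3)+C(4,4)=5; C(5,3)+C(5,4)=15; C(6,3)+C(6,4)=35; C(7,3)+C(7,4)=70. So valid n = 5, 6.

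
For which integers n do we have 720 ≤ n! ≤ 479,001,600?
n! is strictly increasing; 6! = 720 and 12! = 479,001,600, so valid n = 6, 7, 8, 9, 10, 11, 12.
Final answer: 6, 7, 8, 9, 10, 11, 12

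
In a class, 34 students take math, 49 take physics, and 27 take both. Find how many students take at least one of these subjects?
56
|A∪B| = |A|+|B|-|A∩B| = 34+49-27 = 56.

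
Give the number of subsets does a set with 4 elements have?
16

Solution: Each element can be included or excluded: 2^4 = 16.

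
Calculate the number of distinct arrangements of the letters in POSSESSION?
75,600

Reasoning: Word has 10 letters (P=1, O=2, S=4, E=1, I=1, N=1). Arrangements: 10!/Π(k!) = 75,600.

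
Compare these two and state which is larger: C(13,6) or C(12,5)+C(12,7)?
C(13,6)=1,716; C(12,5)+C(12,7)=792+792=1,584.

Answer: C(13,6)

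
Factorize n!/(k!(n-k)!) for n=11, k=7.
C(11,7) = 330

This is the binomial coefficient C(11,7) = 330.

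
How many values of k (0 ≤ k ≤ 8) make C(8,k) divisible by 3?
0

Explanation: Checking C(8,k) mod 3 for k = 0..8: none are divisible by 3. Count = 0.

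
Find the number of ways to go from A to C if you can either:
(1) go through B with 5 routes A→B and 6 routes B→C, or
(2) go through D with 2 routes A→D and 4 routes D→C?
38

Working:
Route via B: 5×6=30. Route via D: 2×4=8. Total: 38.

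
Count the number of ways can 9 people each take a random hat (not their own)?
133,496

Using D(n) = (n-1)[D(n-1) + D(n-2)]:
D(9) = (9-1) × [D(8) + D(7)]
      = 8 × [14833 + 1854]
      = 8 × 16687
      = 133,496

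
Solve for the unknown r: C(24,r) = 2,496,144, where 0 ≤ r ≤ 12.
11

Explanation: C(24,r) is increasing for 0 ≤ r ≤ 12. Stepping up (C(24,r+1) = C(24,r)·(24−r)/(r+1)): C(24,1) = 24, C(24,2) = 276, C(24,3) = 2,024, C(24,4) = 10,626, C(24,5) = 42,504, C(24,6) = 134,596, C(24,7) = 346,104, C(24,8) = 735,471, C(24,9) = 1,307,504, C(24,10) = 1,961,256, C(24,11) = 2,496,144 ✓. So r = 11.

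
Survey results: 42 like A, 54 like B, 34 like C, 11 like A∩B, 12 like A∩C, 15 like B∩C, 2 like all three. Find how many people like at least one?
94

Solution: |A∪B∪C| = 42+54+34-11-12-15+2 = 94.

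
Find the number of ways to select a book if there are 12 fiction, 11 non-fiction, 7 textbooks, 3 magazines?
By the addition principle: 12 + 11 + 7 + 3 = 33.

Answer: 33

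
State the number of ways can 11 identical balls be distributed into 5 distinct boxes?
1,365
C(11+5-1, 5-1) = C(15, 4) = 1,365.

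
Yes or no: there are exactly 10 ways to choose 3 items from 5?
Yes

Solution: C(5,3) = 10.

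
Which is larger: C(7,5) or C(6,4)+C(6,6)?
C(7,5)

Solution: C(7,5)=21; C(6,4)+C(6,6)=15+1=16.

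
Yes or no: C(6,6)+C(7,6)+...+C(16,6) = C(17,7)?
Hockey stick identity gives Σ = C(17,7) = 19,448; RHS C(17,7) = 19,448.
Final answer: Yes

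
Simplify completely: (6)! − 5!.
(6)! − 5! = (6)·5! − 5! = (6−1)·5! = 5·5! = 600.

Answer: 600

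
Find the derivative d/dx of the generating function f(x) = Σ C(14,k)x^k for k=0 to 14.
Σ k·C(14,k)x^(k-1) for k=1 to 14

Solution: Term-by-term differentiation gives Σ k·C(14,k)x^{k-1} for k=1 to 14.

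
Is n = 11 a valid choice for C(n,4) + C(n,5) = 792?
Yes

Working:
C(11,4) + C(11,5) = 330 + 462 = 792, which equals 792.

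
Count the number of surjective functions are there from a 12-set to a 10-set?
6,187,104,000
Onto functions = 10! × S(12,10)
First compute S(12,10) via recurrence:
Using the Stirling recurrence: S(n,k) = k·S(n-1,k) + S(n-1,k-1)
S(12,10) = 10·S(11,10) + S(11,9)
         = 10·55 + 1155
         = 550 + 1155
         = 1,705
Then: 3628800 × 1705 = 6,187,104,000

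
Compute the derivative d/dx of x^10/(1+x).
(10x^9(1+x) - x^10)/(1+x)²

Working:
Quotient rule: [10x^{9}(1+x) - x^10]/(1+x)².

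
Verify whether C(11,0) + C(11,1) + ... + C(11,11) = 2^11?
Binomial theorem with x = y = 1: Σ C(11,i) = (1+1)^11 = 2^11 = 2,048. The statement holds.
Final answer: True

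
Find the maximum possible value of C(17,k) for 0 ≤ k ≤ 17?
24,310

Explanation: Maximum at k = 8 or k = 9: C(17,8) = 24,310.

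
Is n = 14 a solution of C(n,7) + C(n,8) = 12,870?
No

Working:
C(14,7) + C(14,8) = 3,432 + 3,003 = 6,435, which does not equal 12,870.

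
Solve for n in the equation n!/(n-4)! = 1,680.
8

n!/(n-4)! = n×(n-1)×(n-2)×(n-3), a product of 4 consecutive integers ≈ (n−1.5)^4. 1,680^(1/4) + 1.5 ≈ 7.9; check n = 8: 8×7×6×5 = 1,680 ✓. So n = 8.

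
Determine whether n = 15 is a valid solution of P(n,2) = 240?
P(15,2) = 15·14 = 210, which does not equal 240.

Answer: No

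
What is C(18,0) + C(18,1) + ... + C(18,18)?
262,144

Explanation: Sum of binomial coefficients = 2^18 = 262,144.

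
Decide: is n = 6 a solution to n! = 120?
No

Explanation: 6! = 6·5! = 6·120 = 720, which does not equal 120.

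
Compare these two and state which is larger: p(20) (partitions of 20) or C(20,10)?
Pentagonal recurrence p(n) = p(n−1) + p(n−2) − p(n−5) − p(n−7) + …: p(20) = p(19) + p(18) − p(15) − p(13) + p(8) + p(5) = 490 + 385 − 176 − 101 + 22 + 7 = 627; C(20,10) = 184,756.

Answer: C(20,10)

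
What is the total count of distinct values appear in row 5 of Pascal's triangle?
3

Reasoning: Row 5 has entries C(5,0)..C(5,5); by symmetry C(5,k)=C(5,5-k), giving 3 distinct values.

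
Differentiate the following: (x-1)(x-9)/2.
(2x - 10)/2
d/dx[(x-1)(x-9)] = (x-9) + (x-1) = 2x - 10. Dividing by 2 gives (2x - 10)/2.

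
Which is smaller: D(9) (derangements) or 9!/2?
D(9) = (9-1)·[D(8) + D(7)] = 8·[14,833 + 1,854] = 133,496; 9!/2 = 362,880/2 = 181,440.
Final answer: D(9)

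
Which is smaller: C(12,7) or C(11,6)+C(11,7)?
Equal

By Pascal's identity: C(12,7) = C(11,6)+C(11,7) = 792. Equal.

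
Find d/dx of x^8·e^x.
Product rule: d/dx[x^8]·e^x + x^8·d/dx[e^x] = 8x^{7}e^x + x^8e^x.
Final answer: (8x^7 + x^8)e^x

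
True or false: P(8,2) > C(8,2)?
True
P(8,2) = 56 and C(8,2) = 28; P(n,r) = r! × C(n,r) so P > C whenever r ≥ 2.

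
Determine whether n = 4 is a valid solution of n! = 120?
No

Working:
4! = 4·3! = 4·6 = 24, which does not equal 120.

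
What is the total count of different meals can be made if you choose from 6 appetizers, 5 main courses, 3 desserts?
90

Working:
By the multiplication principle: 6 × 5 × 3 = 90.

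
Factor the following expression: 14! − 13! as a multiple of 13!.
13 × 13! = 80,951,270,400

Working:
14! − 13! = 14·13! − 13! = (14 − 1)·13! = 13 × 13! = 80,951,270,400.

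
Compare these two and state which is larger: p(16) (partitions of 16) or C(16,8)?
C(16,8)
Pentagonal recurrence p(n) = p(n−1) + p(n−2) − p(n−5) − p(n−7) + …: p(16) = p(15) + p(14) − p(11) − p(9) + p(4) + p(1) = 176 + 135 − 56 − 30 + 5 + 1 = 231; C(16,8) = 12,870.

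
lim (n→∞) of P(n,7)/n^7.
1

Reasoning: P(n,7) = n(n-1)···(n-6) ≈ n^7 for large n. Limit = 1.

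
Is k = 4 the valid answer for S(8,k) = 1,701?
Yes

Reasoning: S(8,4) = 4·S(7,4) + S(7,3) = 4·350 + 301 = 1,701, which equals 1,701.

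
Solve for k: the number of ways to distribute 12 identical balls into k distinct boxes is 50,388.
8

Reasoning: Stars and bars: the count is C(12+k−1, k−1), increasing in k. k=6: C(17,5) = 6,188, k=7: C(18,6) = 18,564, k=8: C(19,7) = 50,388 ✓. So k = 8.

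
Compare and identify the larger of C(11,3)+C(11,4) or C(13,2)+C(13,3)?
C(11,3)+C(11,4)

Working:
First=495, Second=364.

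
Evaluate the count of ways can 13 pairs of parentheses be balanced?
Using the Catalan number formula: C_n = C(2n, n) / (n+1)
C_13 = C(26, 13) / (13+1)
     = 10400600 / 14
     = 742,900

Answer: 742,900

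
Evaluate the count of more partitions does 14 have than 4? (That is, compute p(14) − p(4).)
130
Pentagonal recurrence p(n) = p(n−1) + p(n−2) − p(n−5) − p(n−7) + …: p(14) = p(13) + p(12) − p(9) − p(7) + p(2) = 101 + 77 − 30 − 15 + 2 = 135.
p(4) = p(3) + p(2) = 3 + 2 = 5.
Difference = 135 − 5 = 130.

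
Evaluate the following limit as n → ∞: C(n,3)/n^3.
1/6

Working:
C(n,3) ≈ n^3/3! for large n. Limit = 1/3! = 1/6.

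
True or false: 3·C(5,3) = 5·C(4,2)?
True

Reasoning: Absorption identity k·C(n,k) = n·C(n-1,k-1). LHS = 3·10 = 30; RHS = 5·6 = 30.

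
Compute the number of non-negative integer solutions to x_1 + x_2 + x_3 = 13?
105

Working:
C(13+3-1, 3-1) = 105.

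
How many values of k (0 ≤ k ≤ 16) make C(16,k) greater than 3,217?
7

Working:
Row 16 is unimodal and symmetric about k=16/2. C(16,4)=1,820 ≤ 3,217; C(16,5)=4,368 > 3,217; by symmetry C(16,k) > 3,217 for k = 5..11. That's 11 - 5 + 1 = 7 values.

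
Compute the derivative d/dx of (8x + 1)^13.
104(8x + 1)^12

Working:
Chain rule: 13(8x+1)^{12} × 8 = 104(8x+1)^{12}.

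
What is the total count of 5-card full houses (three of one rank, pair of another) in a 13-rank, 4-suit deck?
Triple rank: 13. Triple suits: C(4,3)=4. Pair rank: 12. Pair suits: C(4,2)=6. Total: 3,744.
Final answer: 3,744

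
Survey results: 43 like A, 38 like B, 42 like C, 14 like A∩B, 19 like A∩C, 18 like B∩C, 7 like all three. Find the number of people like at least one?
79

Reasoning: |A∪B∪C| = 43+38+42-14-19-18+7 = 79.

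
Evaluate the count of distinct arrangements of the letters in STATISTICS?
50,400

Explanation: Word has 10 letters (S=3, T=3, A=1, I=2, C=1). Arrangements: 10!/Π(k!) = 50,400.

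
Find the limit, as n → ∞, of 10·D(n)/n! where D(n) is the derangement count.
10/e

Explanation: D(n)/n! → 1/e, so 10·D(n)/n! → 10/e.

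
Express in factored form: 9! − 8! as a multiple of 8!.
9! − 8! = 9·8! − 8! = (9 − 1)·8! = 8 × 8! = 322,560.
Final answer: 8 × 8! = 322,560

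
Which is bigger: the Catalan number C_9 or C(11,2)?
C_9 = C(18,9)/(9+1) = 48,620/10 = 4,862; C(11,2) = 55.

Answer: C_9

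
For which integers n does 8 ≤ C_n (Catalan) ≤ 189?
4, 5, 6

Explanation: C_3=5; C_4=14; C_5=42; C_6=132; C_7=429. So valid n = 4, 5, 6.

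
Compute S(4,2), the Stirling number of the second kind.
7

Using the Stirling recurrence: S(n,k) = k·S(n-1,k) + S(n-1,k-1)
S(4,2) = 2·S(3,2) + S(3,1)
         = 2·3 + 1
         = 6 + 1
         = 7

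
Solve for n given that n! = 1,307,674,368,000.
15

Explanation: n! is strictly increasing. 13! = 6,227,020,800, 14! = 87,178,291,200, 15! = 1,307,674,368,000 ✓. So n = 15.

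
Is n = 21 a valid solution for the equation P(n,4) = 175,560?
No

Solution: P(21,4) = 21·20·19·18 = 143,640, which does not equal 175,560.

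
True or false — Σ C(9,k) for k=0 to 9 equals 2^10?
False

Binomial theorem: Σ C(9,k) = (1+1)^9 = 2^9 = 512; RHS 2^10 = 1,024.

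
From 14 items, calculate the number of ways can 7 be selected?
C(14,7) = 14! / (7! × (14-7)!)
         = 14! / (7! × 7!)
         = 3,432

Answer: 3,432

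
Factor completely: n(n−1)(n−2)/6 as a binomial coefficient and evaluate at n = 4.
C(n,3); C(4,3) = 4

Reasoning: n(n−1)(n−2)/6 = n!/(3!(n−3)!) = C(n,3). At n = 4: C(4,3) = 4.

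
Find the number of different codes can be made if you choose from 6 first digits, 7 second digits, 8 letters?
By the multiplication principle: 6 × 7 × 8 = 336.

Answer: 336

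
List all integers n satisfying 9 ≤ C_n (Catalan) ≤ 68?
4, 5

Working:
C_3=5; C_4=14; C_5=42; C_6=132. So valid n = 4, 5.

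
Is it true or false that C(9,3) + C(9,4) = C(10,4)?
True

Solution: Pascal's identity: LHS = 84 + 126 = 210; RHS = C(10,4) = 210. Both sides agree, so the statement holds.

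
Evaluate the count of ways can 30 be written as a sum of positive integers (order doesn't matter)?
Pentagonal recurrence p(n) = p(n−1) + p(n−2) − p(n−5) − p(n−7) + …: p(30) = p(29) + p(28) − p(25) − p(23) + p(18) + p(15) − p(8) − p(4) = 4,565 + 3,718 − 1,958 − 1,255 + 385 + 176 − 22 − 5 = 5,604.

Answer: 5,604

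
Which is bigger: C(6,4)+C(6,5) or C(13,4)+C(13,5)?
C(13,4)+C(13,5)

Reasoning: First=21, Second=2,002.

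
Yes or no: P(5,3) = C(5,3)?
No

Solution: P(5,3) = 60 but C(5,3) = 10; they differ by a factor of 3! = 6, so the statement does not hold.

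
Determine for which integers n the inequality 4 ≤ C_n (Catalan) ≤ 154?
3, 4, 5, 6

Working:
C_2=2; C_3=5; C_4=14; C_5=42; C_6=132; C_7=429. So valid n = 3, 4, 5, 6.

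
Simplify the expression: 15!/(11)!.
32,760

Explanation: This equals 15×14×...×12 = 32,760.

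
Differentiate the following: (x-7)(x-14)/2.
(2x - 21)/2

Reasoning: d/dx[(x-7)(x-14)] = (x-14) + (x-7) = 2x - 21. Dividing by 2 gives (2x - 21)/2.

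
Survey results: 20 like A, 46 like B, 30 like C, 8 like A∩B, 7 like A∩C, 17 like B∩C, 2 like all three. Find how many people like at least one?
66
|A∪B∪C| = 20+46+30-8-7-17+2 = 66.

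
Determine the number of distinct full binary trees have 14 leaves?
742,900

Using the Catalan number formula: C_n = C(2n, n) / (n+1)
C_13 = C(26, 13) / (13+1)
     = 10400600 / 14
     = 742,900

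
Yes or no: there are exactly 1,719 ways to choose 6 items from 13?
No

Explanation: C(13,6) = 1,716 ≠ 1719.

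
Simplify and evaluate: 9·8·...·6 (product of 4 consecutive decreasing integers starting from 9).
3,024

Working:
This is P(9,4) = 9!/(5)! = 3,024.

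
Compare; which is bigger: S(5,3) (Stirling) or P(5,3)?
P(5,3)

Solution: S(5,3) = 3·S(4,3) + S(4,2) = 3·6 + 7 = 25; P(5,3) = 60.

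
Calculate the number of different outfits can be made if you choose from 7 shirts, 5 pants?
35

Solution: By the multiplication principle: 7 × 5 = 35.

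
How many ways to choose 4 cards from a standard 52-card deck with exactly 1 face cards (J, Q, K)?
118,560

Reasoning: 12 face cards and 40 non-face cards: C(12,1) × C(40,3) = 12 × 9,880 = 118,560.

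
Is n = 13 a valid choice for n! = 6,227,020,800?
13! = 13·12! = 13·479,001,600 = 6,227,020,800, which equals 6,227,020,800.
Final answer: Yes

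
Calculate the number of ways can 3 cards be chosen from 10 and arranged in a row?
720

Explanation: P(10,3) = 10!/(10-3)! = 720.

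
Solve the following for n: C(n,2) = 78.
C(n,2) = n(n−1)/2! is increasing in n, and n(n−1) = 2!·78 = 156 ≈ (n−0.5)^2 gives n ≈ 13.0. Check: C(11,2) = 55, C(12,2) = 66, C(13,2) = 78 ✓. So n = 13.
Final answer: 13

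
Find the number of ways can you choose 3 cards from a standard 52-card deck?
22,100

Working:
C(52,3) = 22,100.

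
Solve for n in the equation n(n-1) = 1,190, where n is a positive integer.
35
n² − n − 1,190 = 0, so n = (1 ± √(1 + 4·1,190))/2 = (1 ± √4,761)/2 = (1 ± 69)/2, i.e. n = 35 or n = -34. Taking the positive root, n = 35 (check: 35×34 = 1,190).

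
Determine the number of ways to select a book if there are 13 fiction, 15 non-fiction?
By the addition principle: 13 + 15 = 28.

Answer: 28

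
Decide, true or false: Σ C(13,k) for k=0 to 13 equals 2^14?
False

Binomial theorem: Σ C(13,k) = (1+1)^13 = 2^13 = 8,192; RHS 2^14 = 16,384.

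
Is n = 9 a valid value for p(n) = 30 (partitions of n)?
Pentagonal recurrence p(n) = p(n−1) + p(n−2) − p(n−5) − p(n−7) + …: p(9) = p(8) + p(7) − p(4) − p(2) = 22 + 15 − 5 − 2 = 30, which equals 30.

Answer: Yes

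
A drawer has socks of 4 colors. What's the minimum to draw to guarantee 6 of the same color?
21
Worst case: 5 of each = 20. One more: 21.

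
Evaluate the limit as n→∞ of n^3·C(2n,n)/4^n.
∞

C(2n,n) ~ 4^n/√(πn), so n^3·C(2n,n)/4^n ~ n^(3 − 1/2)/√π → ∞.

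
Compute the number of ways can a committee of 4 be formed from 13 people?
715

Reasoning: C(13,4) = 13! / (4! × (13-4)!)
         = 13! / (4! × 9!)
         = 715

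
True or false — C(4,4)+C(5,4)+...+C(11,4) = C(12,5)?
True
Hockey stick identity gives Σ = C(12,5) = 792; RHS C(12,5) = 792.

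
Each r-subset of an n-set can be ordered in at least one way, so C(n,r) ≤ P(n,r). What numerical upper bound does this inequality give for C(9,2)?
72

Solution: P(9,2) = 9·8 = 72, so C(9,2) ≤ 72. (The bound is loose by a factor of 2! = 2: C(9,2) = 72/2 = 36.)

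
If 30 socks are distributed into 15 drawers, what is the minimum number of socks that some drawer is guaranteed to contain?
2

Solution: Pigeonhole: ⌈30/15⌉ = 2.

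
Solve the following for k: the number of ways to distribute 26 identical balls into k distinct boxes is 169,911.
Stars and bars: the count is C(26+k−1, k−1), increasing in k. k=4: C(29,3) = 3,654, k=5: C(30,4) = 27,405, k=6: C(31,5) = 169,911 ✓. So k = 6.
Final answer: 6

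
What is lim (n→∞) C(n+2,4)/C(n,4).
1

Solution: Both numerator and denominator grow as n^4/4! for large n, so the ratio → 1.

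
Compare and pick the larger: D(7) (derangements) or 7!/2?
7!/2

D(7) = (7-1)·[D(6) + D(5)] = 6·[265 + 44] = 1,854; 7!/2 = 5,040/2 = 2,520.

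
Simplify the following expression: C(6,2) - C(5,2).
5
C(6,2) - C(5,2) = C(5,1) = 5.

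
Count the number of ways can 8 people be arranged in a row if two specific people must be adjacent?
10,080

Working:
Treat pair as unit: (8-1)! arrangements × 2 internal orders = 10,080.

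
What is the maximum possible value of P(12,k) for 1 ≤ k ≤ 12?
479,001,600

Working:
P(12,k) increases in k, so maximum at k = 12: 12! = 479,001,600.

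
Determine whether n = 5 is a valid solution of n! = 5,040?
No
5! = 5·4! = 5·24 = 120, which does not equal 5,040.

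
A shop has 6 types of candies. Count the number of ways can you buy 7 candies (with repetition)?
792

Explanation: Stars and bars: C(7+6-1, 7) = C(12, 7) = 792.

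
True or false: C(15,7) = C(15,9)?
False

Reasoning: C(15,7) = 6,435 but C(15,9) = 5,005; symmetry gives C(15,7) = C(15,8), not C(15,9).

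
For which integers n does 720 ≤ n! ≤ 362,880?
6, 7, 8, 9

Working:
n! is strictly increasing; 6! = 720 and 9! = 362,880, so valid n = 6, 7, 8, 9.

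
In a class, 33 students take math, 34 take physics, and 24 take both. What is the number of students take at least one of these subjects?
43

Explanation: |A∪B| = |A|+|B|-|A∩B| = 33+34-24 = 43.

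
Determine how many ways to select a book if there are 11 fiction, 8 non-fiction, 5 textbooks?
24

Solution: By the addition principle: 11 + 8 + 5 = 24.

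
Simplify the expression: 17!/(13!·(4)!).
2,380

Working:
This is C(17,13) = 2,380.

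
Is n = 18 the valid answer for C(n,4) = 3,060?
Yes

Explanation: C(18,4) = 18·17·16·15/4! = 73,440/24 = 3,060, which equals 3,060.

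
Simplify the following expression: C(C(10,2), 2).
990

Reasoning: C(10,2) = 45, then C(45, 2) = 990.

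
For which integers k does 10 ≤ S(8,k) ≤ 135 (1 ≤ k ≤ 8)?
2, 7

Reasoning: S(8,1)=1; S(8,2)=127; S(8,3)=966; S(8,4)=1,701; S(8,5)=1,050; S(8,6)=266; S(8,7)=28; S(8,8)=1. So valid k = 2, 7.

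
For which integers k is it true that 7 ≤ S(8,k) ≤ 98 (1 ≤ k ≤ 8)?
7

Working:
S(8,1)=1; S(8,2)=127; S(8,3)=966; S(8,4)=1,701; S(8,5)=1,050; S(8,6)=266; S(8,7)=28; S(8,8)=1. So valid k = 7.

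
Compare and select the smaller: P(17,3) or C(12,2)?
P(17,3)=4,080, C(12,2)=66.

Answer: C(12,2)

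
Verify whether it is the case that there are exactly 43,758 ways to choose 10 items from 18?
True

Reasoning: C(18,10) = 43,758.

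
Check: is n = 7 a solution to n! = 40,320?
No

Reasoning: 7! = 7·6! = 7·720 = 5,040, which does not equal 40,320.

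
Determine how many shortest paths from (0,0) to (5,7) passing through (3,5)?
336

Explanation: To (3,5): C(8,3)=56. From there: C(4,2)=6. Total: 336.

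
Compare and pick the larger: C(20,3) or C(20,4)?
C(20,3)=1,140, C(20,4)=4,845.

Answer: C(20,4)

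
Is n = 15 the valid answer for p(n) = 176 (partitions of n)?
Yes
Pentagonal recurrence p(n) = p(n−1) + p(n−2) − p(n−5) − p(n−7) + …: p(15) = p(14) + p(13) − p(10) − p(8) + p(3) + p(0) = 135 + 101 − 42 − 22 + 3 + 1 = 176, which equals 176.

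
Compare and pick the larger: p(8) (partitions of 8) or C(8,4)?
Pentagonal recurrence p(n) = p(n−1) + p(n−2) − p(n−5) − p(n−7) + …: p(8) = p(7) + p(6) − p(3) − p(1) = 15 + 11 − 3 − 1 = 22; C(8,4) = 70.

Answer: C(8,4)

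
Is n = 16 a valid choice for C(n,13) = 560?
C(16,13) = 16·15·14·13·12·11·10·9·8·7·6·5·4/13! = 3,487,131,648,000/6,227,020,800 = 560, which equals 560.

Answer: Yes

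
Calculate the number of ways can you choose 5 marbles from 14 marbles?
2,002

Explanation: C(14,5) = 14! / (5! × (14-5)!)
         = 14! / (5! × 9!)
         = 2,002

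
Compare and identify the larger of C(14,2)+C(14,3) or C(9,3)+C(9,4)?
First=455, Second=210.
Final answer: C(14,2)+C(14,3)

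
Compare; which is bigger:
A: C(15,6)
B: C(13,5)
A=C(15,6)=5,005, B=C(13,5)=1,287.
Final answer: A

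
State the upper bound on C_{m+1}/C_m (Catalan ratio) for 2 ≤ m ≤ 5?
22/7

C_{m+1}/C_m = 2(2m+1)/(m+2), which increases with m. Maximum at m = 5: 2·11/7 = 22/7.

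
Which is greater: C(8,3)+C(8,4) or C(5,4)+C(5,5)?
C(8,3)+C(8,4)

Explanation: First=126, Second=6.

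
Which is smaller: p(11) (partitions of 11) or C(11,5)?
p(11)

Reasoning: Pentagonal recurrence p(n) = p(n−1) + p(n−2) − p(n−5) − p(n−7) + …: p(11) = p(10) + p(9) − p(6) − p(4) = 42 + 30 − 11 − 5 = 56; C(11,5) = 462.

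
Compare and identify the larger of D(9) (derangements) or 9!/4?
D(9)

Solution: D(9) = (9-1)·[D(8) + D(7)] = 8·[14,833 + 1,854] = 133,496; 9!/4 = 362,880/4 = 90,720.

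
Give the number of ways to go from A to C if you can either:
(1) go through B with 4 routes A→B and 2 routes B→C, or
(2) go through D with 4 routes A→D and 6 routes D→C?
Route via B: 4×2=8. Route via D: 4×6=24. Total: 32.

Answer: 32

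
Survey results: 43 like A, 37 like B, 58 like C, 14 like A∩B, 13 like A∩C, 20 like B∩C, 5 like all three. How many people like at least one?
|A∪B∪C| = 43+37+58-14-13-20+5 = 96.

Answer: 96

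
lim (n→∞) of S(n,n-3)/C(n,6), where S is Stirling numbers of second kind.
15

Working:
The leading term of S(n,n-3) as a polynomial in n is (5)!!·C(n,6), so the ratio → (5)!! = 15.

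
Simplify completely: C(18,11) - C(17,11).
19,448
C(18,11) - C(17,11) = C(17,10) = 19,448.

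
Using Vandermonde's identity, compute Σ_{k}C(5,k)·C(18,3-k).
1,771

Solution: = C(5+18,3) = C(23,3) = 1,771.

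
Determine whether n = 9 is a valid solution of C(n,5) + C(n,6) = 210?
C(9,5) + C(9,6) = 126 + 84 = 210, which equals 210.
Final answer: Yes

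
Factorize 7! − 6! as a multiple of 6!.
6 × 6! = 4,320

Working:
7! − 6! = 7·6! − 6! = (7 − 1)·6! = 6 × 6! = 4,320.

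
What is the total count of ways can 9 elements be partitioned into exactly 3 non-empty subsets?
This equals S(9,3), the Stirling number of the 2nd kind.
Using the Stirling recurrence: S(n,k) = k·S(n-1,k) + S(n-1,k-1)
S(9,3) = 3·S(8,3) + S(8,2)
         = 3·966 + 127
         = 2898 + 127
         = 3,025
Final answer: 3,025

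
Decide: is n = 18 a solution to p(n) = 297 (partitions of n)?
Pentagonal recurrence p(n) = p(n−1) + p(n−2) − p(n−5) − p(n−7) + …: p(18) = p(17) + p(16) − p(13) − p(11) + p(6) + p(3) = 297 + 231 − 101 − 56 + 11 + 3 = 385, which does not equal 297.

Answer: No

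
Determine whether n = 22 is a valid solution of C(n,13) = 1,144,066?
C(22,13) = 22·21·20·19·18·17·16·15·14·13·12·11·10/13! = 3,097,444,686,336,000/6,227,020,800 = 497,420, which does not equal 1,144,066.
Final answer: No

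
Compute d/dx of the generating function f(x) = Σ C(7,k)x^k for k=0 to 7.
Σ k·C(7,k)x^(k-1) for k=1 to 7
Term-by-term differentiation gives Σ k·C(7,k)x^{k-1} for k=1 to 7.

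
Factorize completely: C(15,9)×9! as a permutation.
P(15,9)
C(15,9)×9! = [15!/(9!(6)!)]×9! = 15!/(6)! = P(15,9) = 1,816,214,400.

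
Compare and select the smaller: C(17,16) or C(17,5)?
C(17,16)=17, C(17,5)=6,188.

Answer: C(17,16)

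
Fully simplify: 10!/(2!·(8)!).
45

Working:
This is C(10,2) = 45.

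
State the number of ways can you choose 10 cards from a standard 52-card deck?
15,820,024,220

Solution: C(52,10) = 15,820,024,220.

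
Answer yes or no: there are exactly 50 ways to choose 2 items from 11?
No

Reasoning: C(11,2) = 55 ≠ 50.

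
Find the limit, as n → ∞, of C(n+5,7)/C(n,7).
1

Both numerator and denominator grow as n^7/7! for large n, so the ratio → 1.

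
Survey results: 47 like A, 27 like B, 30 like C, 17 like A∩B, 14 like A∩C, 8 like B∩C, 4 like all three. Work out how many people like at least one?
69

Reasoning: |A∪B∪C| = 47+27+30-17-14-8+4 = 69.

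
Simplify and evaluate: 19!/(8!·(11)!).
75,582

Working:
This is C(19,8) = 75,582.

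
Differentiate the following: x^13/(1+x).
(13x^12(1+x) - x^13)/(1+x)²

Working:
Quotient rule: [13x^{12}(1+x) - x^13]/(1+x)².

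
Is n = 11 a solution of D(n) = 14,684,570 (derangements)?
Yes

Reasoning: D(11) = (11-1)·[D(10) + D(9)] = 10·[1,334,961 + 133,496] = 14,684,570, which equals 14,684,570.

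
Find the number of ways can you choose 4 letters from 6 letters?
15

Working:
C(6,4) = 6! / (4! × (6-4)!)
         = 6! / (4! × 2!)
         = 15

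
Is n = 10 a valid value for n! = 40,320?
No
10! = 10·9! = 10·362,880 = 3,628,800, which does not equal 40,320.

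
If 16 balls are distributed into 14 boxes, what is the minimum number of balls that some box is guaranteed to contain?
2

Reasoning: Pigeonhole: ⌈16/14⌉ = 2.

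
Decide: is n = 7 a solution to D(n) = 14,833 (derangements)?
No

Solution: D(7) = (7-1)·[D(6) + D(5)] = 6·[265 + 44] = 1,854, which does not equal 14,833.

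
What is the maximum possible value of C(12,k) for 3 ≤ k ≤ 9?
924

Solution: C(12,k) is maximised at the centre of the row: C(12,6) = 924.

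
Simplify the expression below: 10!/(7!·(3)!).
120

This is C(10,7) = 120.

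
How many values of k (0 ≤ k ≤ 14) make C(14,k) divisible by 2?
Checking C(14,k) mod 2 for k = 0..14: divisible at k = 1, 3, 5, 7, 9, 11, 13. That's 7 values.
Final answer: 7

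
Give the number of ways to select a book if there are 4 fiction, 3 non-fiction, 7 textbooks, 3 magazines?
17

By the addition principle: 4 + 3 + 7 + 3 = 17.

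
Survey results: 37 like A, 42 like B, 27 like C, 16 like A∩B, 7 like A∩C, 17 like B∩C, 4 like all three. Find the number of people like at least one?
70

Solution: |A∪B∪C| = 37+42+27-16-7-17+4 = 70.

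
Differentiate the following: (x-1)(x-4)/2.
(2x - 5)/2

d/dx[(x-1)(x-4)] = (x-4) + (x-1) = 2x - 5. Dividing by 2 gives (2x - 5)/2.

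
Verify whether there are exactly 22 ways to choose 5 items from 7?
C(7,5) = 21 ≠ 22.
Final answer: False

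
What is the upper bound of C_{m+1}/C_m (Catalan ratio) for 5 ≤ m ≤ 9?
38/11

Solution: C_{m+1}/C_m = 2(2m+1)/(m+2), which increases with m. Maximum at m = 9: 2·19/11 = 38/11.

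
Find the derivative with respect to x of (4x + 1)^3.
12(4x + 1)^2
Chain rule: 3(4x+1)^{2} × 4 = 12(4x+1)^{2}.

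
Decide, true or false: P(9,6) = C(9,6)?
False

Working:
P(9,6) = 60,480 but C(9,6) = 84; they differ by a factor of 6! = 720, so the statement does not hold.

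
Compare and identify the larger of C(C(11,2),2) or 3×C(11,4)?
C(C(11,2),2)=1,485, 3×C(11,4)=990.
Final answer: C(C(11,2),2)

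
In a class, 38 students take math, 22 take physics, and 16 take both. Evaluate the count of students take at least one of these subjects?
44

Reasoning: |A∪B| = |A|+|B|-|A∩B| = 38+22-16 = 44.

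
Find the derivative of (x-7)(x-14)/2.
(2x - 21)/2

d/dx[(x-7)(x-14)] = (x-14) + (x-7) = 2x - 21. Dividing by 2 gives (2x - 21)/2.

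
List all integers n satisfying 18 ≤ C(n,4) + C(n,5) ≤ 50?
C(5,4)+C(5,5)=6; C(6,4)+C(6,5)=21; C(7,4)+C(7,5)=56. So valid n = 6.
Final answer: 6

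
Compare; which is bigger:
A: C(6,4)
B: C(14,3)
A=C(6,4)=15, B=C(14,3)=364.
Final answer: B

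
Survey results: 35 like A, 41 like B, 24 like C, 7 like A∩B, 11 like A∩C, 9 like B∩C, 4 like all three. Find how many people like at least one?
77

Working:
|A∪B∪C| = 35+41+24-7-11-9+4 = 77.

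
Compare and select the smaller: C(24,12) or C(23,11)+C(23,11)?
Equal

Working:
C(24,12)=2,704,156; C(23,11)+C(23,11)=1,352,078+1,352,078=2,704,156.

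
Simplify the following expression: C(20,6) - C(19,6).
11,628

Reasoning: C(20,6) - C(19,6) = C(19,5) = 11,628.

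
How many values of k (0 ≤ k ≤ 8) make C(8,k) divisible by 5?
1

Checking C(8,k) mod 5 for k = 0..8: divisible at k = 4. That's 1 values.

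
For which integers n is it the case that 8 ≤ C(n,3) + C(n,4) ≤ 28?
5

Explanation: C(4,3)+C(4,4)=5; C(5,3)+C(5,4)=15; C(6,3)+C(6,4)=35. So valid n = 5.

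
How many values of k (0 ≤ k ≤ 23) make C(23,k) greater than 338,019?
8
Row 23 is unimodal and symmetric about k=23/2. C(23,7)=245,157 ≤ 338,019; C(23,8)=490,314 > 338,019; by symmetry C(23,k) > 338,019 for k = 8..15. That's 15 - 8 + 1 = 8 values.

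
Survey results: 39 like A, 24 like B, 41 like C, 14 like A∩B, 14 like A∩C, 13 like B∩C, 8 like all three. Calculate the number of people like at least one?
71

Solution: |A∪B∪C| = 39+24+41-14-14-13+8 = 71.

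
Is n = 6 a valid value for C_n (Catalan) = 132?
Yes

Explanation: C_6 = C(12,6)/(6+1) = 924/7 = 132, which equals 132.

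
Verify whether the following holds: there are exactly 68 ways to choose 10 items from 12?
False

C(12,10) = 66 ≠ 68.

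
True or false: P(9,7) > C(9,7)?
True

Solution: P(9,7) = 181,440 and C(9,7) = 36; P(n,r) = r! × C(n,r) so P > C whenever r ≥ 2.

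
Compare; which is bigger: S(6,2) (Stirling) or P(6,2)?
S(6,2)

Reasoning: S(6,2) = 2·S(5,2) + S(5,1) = 2·15 + 1 = 31; P(6,2) = 30.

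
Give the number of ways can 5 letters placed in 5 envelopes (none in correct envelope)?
Using D(n) = (n-1)[D(n-1) + D(n-2)]:
D(5) = (5-1) × [D(4) + D(3)]
      = 4 × [9 + 2]
      = 4 × 11
      = 44
Final answer: 44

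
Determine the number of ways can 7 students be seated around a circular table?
720
Circular arrangements: (7-1)! = 720.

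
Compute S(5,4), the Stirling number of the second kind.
10

Working:
Using the Stirling recurrence: S(n,k) = k·S(n-1,k) + S(n-1,k-1)
S(5,4) = 4·S(4,4) + S(4,3)
         = 4·1 + 6
         = 4 + 6
         = 10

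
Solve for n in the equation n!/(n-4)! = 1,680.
8

n!/(n-4)! = n×(n-1)×(n-2)×(n-3), a product of 4 consecutive integers ≈ (n−1.5)^4. 1,680^(1/4) + 1.5 ≈ 7.9; check n = 8: 8×7×6×5 = 1,680 ✓. So n = 8.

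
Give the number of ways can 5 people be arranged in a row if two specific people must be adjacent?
48
Treat pair as unit: (5-1)! arrangements × 2 internal orders = 48.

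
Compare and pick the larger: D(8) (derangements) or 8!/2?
D(8) = (8-1)·[D(7) + D(6)] = 7·[1,854 + 265] = 14,833; 8!/2 = 40,320/2 = 20,160.
Final answer: 8!/2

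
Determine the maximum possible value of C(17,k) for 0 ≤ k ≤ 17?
24,310

Solution: Maximum at k = 8 or k = 9: C(17,8) = 24,310.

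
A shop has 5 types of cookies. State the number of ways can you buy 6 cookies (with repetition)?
210

Working:
Stars and bars: C(6+5-1, 6) = C(10, 6) = 210.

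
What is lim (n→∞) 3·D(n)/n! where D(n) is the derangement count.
D(n)/n! → 1/e, so 3·D(n)/n! → 3/e.
Final answer: 3/e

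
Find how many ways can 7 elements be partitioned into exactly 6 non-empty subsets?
21
This equals S(7,6), the Stirling number of the 2nd kind.
Using the Stirling recurrence: S(n,k) = k·S(n-1,k) + S(n-1,k-1)
S(7,6) = 6·S(6,6) + S(6,5)
         = 6·1 + 15
         = 6 + 15
         = 21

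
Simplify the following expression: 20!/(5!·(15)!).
15,504

Solution: This is C(20,5) = 15,504.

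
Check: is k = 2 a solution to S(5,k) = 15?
Yes

Explanation: S(5,2) = 2·S(4,2) + S(4,1) = 2·7 + 1 = 15, which equals 15.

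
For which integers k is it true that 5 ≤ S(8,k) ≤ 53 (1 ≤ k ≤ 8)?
7
S(8,1)=1; S(8,2)=127; S(8,3)=966; S(8,4)=1,701; S(8,5)=1,050; S(8,6)=266; S(8,7)=28; S(8,8)=1. So valid k = 7.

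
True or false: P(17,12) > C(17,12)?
True

P(17,12) = 2,964,061,900,800 and C(17,12) = 6,188; P(n,r) = r! × C(n,r) so P > C whenever r ≥ 2.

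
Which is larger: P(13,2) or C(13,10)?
C(13,10)

P(13,2)=156, C(13,10)=286.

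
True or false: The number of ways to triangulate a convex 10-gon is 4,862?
False

Explanation: Triangulations of a convex 10-gon are counted by the Catalan number C_8: C_8 = C(16,8)/(8+1) = 12,870/9 = 1,430.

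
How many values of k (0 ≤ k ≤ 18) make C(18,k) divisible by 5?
3

Reasoning: Checking C(18,k) mod 5 for k = 0..18: divisible at k = 4, 9, 14. That's 3 values.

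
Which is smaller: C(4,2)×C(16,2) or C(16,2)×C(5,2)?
C(4,2)×C(16,2)

Solution: C(4,2)×C(16,2)=720, C(16,2)×C(5,2)=1,200.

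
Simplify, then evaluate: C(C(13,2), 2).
C(13,2) = 78, then C(78, 2) = 3,003.
Final answer: 3,003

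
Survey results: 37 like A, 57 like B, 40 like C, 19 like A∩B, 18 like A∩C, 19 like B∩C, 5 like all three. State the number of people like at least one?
83

|A∪B∪C| = 37+57+40-19-18-19+5 = 83.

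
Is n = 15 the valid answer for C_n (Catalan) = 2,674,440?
No

Explanation: C_15 = C(30,15)/(15+1) = 155,117,520/16 = 9,694,845, which does not equal 2,674,440.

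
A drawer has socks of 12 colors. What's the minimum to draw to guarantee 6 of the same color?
Worst case: 5 of each = 60. One more: 61.
Final answer: 61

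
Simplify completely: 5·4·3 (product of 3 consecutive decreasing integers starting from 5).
60

Reasoning: This is P(5,3) = 5!/(2)! = 60.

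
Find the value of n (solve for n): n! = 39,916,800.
11

Solution: n! is strictly increasing. 9! = 362,880, 10! = 3,628,800, 11! = 39,916,800 ✓. So n = 11.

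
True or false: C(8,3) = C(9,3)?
LHS = C(8,3) = 56; RHS = C(9,3) = 84. 56 ≠ 84, so the statement does not hold.
Final answer: False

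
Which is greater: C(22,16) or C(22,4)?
C(22,16)

Solution: C(22,16)=74,613, C(22,4)=7,315.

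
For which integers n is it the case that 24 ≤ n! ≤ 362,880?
4, 5, 6, 7, 8, 9

Reasoning: n! is strictly increasing; 4! = 24 and 9! = 362,880, so valid n = 4, 5, 6, 7, 8, 9.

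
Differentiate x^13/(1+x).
(13x^12(1+x) - x^13)/(1+x)²

Solution: Quotient rule: [13x^{12}(1+x) - x^13]/(1+x)².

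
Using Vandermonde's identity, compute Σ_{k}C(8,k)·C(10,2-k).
153

Explanation: = C(8+10,2) = C(18,2) = 153.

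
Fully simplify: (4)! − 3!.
(4)! − 3! = (4)·3! − 3! = (4−1)·3! = 3·3! = 18.

Answer: 18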